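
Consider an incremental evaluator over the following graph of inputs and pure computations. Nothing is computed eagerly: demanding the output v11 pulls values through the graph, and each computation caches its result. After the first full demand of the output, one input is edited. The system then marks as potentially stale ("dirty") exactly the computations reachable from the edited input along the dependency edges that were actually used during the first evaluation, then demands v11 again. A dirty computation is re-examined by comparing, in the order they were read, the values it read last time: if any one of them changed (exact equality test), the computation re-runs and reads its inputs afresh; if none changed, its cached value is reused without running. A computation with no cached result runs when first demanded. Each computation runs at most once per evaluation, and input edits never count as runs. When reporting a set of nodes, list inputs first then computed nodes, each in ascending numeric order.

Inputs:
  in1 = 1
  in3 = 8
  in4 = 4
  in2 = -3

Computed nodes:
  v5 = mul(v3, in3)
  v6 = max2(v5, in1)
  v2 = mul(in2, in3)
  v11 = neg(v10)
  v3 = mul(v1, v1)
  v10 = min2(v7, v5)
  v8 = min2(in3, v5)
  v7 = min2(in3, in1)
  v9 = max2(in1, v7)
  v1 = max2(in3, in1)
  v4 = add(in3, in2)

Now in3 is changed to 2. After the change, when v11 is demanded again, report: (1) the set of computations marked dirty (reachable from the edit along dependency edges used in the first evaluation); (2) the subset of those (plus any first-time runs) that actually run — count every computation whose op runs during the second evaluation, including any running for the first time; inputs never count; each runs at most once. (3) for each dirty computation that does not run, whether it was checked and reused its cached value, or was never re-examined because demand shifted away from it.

Dirty set: v1, v3, v5, v7, v10, v11.
Run set: v1, v3, v5, v7, v10 (5 run).
Re-examined without running (cache reused): v11.
The important point: at v11 every value read last time is unchanged, so the dirty flag clears without a run.

Initial pass — values computed on the first demand:
  v1 = max2(8, 1) = 8
  v3 = mul(8, 8) = 64
  v5 = mul(64, 8) = 512
  v7 = min2(8, 1) = 1
  v10 = min2(1, 512) = 1
  v11 = neg(1) = -1

Second demand — change propagation:
  v1: re-runs because in3 8->2; new result 2.
  v3: re-runs because v1 8->2; v1 8->2; new result 4.
  v5: re-runs because v3 64->4; in3 8->2; new result 8.
  v7: re-runs because in3 8->2; new result 1 (unchanged).
  v10: re-runs because v5 512->8; new result 1 (unchanged).
  v11: re-examined; everything it read last time is the same (v10 unchanged) — cache -1 kept, no run.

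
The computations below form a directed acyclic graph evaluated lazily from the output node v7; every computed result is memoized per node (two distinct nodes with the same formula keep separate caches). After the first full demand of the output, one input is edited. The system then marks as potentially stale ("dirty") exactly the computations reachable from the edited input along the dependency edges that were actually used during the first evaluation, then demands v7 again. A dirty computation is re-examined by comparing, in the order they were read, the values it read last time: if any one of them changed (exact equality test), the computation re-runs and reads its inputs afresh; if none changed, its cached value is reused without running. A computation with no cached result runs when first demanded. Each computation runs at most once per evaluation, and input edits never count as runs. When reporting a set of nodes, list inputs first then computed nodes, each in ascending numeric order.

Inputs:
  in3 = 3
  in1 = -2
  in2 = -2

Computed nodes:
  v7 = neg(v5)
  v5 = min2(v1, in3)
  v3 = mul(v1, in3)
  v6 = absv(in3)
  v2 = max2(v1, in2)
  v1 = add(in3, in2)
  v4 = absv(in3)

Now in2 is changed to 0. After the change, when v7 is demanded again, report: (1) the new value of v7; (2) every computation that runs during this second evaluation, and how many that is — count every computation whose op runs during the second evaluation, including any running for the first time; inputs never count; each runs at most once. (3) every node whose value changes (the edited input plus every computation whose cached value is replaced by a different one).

Demanding v7 again yields -3.
3 computations run: v1, v5, v7.
The nodes whose values change: in2, v1, v5, v7.

First demand of the output computes:
  v1 = add(3, -2) = 1
  v5 = min2(1, 3) = 1
  v7 = neg(1) = -1

After the edit, cleaning proceeds:
  v1: a read changed (in2 -2->0) — executes, giving 3.
  v5: a read changed (v1 1->3) — executes, giving 3.
  v7: a read changed (v5 1->3) — executes, giving -3.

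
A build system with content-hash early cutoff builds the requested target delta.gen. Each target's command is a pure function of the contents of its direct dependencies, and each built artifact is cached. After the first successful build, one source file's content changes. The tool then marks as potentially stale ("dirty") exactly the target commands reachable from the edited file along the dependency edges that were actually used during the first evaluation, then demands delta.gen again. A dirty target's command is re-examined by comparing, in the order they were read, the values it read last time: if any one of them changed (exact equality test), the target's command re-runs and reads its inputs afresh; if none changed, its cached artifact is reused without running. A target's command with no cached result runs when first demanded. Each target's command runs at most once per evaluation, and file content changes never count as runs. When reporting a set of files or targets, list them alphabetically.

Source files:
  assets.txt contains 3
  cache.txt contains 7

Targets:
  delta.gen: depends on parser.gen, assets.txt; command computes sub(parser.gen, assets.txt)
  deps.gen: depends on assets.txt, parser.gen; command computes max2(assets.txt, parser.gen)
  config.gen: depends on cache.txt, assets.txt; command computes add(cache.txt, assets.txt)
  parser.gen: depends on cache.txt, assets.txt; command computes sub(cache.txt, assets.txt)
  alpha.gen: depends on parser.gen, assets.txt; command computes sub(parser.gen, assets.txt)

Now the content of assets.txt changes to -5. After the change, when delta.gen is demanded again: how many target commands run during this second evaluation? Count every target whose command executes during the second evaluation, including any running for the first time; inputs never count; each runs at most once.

First evaluation (everything demanded from the output):
  parser.gen = sub(7, 3) = 4
  delta.gen = sub(4, 3) = 1

Propagation after the edit:
  parser.gen: runs — assets.txt 3->-5; result 12.
  delta.gen: runs — parser.gen 4->12; assets.txt 3->-5; result 17.

Target commands that run: delta.gen, parser.gen — 2 in total.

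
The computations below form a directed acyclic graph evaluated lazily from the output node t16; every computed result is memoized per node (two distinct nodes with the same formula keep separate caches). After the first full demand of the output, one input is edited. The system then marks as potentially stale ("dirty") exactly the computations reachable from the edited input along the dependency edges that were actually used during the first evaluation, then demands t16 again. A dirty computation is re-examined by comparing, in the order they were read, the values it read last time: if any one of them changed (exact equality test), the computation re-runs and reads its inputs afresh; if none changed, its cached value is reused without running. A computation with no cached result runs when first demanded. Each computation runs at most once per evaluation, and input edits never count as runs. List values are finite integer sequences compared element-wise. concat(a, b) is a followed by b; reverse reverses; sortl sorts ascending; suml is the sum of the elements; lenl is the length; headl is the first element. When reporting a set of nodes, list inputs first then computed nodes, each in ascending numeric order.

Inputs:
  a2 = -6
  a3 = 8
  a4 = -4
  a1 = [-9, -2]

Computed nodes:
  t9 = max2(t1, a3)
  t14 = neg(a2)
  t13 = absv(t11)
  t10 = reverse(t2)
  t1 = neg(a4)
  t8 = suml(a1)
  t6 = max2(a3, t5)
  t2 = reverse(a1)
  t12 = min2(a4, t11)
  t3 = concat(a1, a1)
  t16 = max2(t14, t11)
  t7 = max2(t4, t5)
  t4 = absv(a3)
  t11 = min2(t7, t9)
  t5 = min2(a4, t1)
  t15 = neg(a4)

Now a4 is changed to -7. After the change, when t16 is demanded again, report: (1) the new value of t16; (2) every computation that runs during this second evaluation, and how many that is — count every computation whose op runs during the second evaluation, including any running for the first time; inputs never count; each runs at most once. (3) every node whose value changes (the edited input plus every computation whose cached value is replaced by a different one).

Demanding t16 again yields 8.
4 computations run: t1, t5, t7, t9.
The nodes whose values change: a4, t1, t5.
Note where the cutoff bites: t11 is checked, finds nothing changed, and keeps its cache.

First demand of the output computes:
  t1 = neg(-4) = 4
  t4 = absv(8) = 8
  t5 = min2(-4, 4) = -4
  t7 = max2(8, -4) = 8
  t9 = max2(4, 8) = 8
  t11 = min2(8, 8) = 8
  t14 = neg(-6) = 6
  t16 = max2(6, 8) = 8

After the edit, cleaning proceeds:
  t1: a read changed (a4 -4->-7) — executes, giving 7.
  t5: a read changed (a4 -4->-7; t1 4->7) — executes, giving -7.
  t7: a read changed (t5 -4->-7) — executes, giving 8 — identical to its old value.
  t9: a read changed (t1 4->7) — executes, giving 8 — identical to its old value.
  t11: dirty, but its reads are unchanged (t7 unchanged, t9 unchanged); cached 8 stands.
  t16: dirty, but its reads are unchanged (t14 unchanged, t11 unchanged); cached 8 stands.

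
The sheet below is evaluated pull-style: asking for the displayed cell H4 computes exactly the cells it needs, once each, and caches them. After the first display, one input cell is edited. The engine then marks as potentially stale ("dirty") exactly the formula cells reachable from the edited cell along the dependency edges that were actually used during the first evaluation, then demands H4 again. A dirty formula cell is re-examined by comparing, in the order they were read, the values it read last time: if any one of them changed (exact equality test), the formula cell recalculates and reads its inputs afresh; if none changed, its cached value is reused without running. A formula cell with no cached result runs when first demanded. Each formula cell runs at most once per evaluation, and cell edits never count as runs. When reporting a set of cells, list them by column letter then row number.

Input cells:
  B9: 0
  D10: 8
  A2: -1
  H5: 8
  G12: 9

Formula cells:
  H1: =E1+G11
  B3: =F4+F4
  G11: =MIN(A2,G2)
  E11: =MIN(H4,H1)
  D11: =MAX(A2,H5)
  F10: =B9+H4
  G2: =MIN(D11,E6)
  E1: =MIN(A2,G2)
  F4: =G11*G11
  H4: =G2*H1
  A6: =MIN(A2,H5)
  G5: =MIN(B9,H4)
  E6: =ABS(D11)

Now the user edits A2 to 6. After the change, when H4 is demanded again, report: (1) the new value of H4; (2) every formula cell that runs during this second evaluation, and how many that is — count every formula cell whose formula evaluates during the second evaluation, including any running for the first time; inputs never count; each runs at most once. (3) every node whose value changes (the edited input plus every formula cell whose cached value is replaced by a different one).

First demand of the output computes:
  D11 = MAX(-1, 8) = 8
  E6 = ABS(8) = 8
  G2 = MIN(8, 8) = 8
  E1 = MIN(-1, 8) = -1
  G11 = MIN(-1, 8) = -1
  H1 = -1 + -1 = -2
  H4 = 8 * -2 = -16

After the edit, cleaning proceeds:
  D11: a read changed (A2 -1->6) — executes, giving 8 — identical to its old value.
  E6: dirty, but its reads are unchanged (D11 unchanged); cached 8 stands.
  G2: dirty, but its reads are unchanged (D11 unchanged, E6 unchanged); cached 8 stands.
  E1: a read changed (A2 -1->6) — executes, giving 6.
  G11: a read changed (A2 -1->6) — executes, giving 6.
  H1: a read changed (E1 -1->6; G11 -1->6) — executes, giving 12.
  H4: a read changed (H1 -2->12) — executes, giving 96.

Note where the cutoff bites: E6 is checked, finds nothing changed, and keeps its cache.

Demanding H4 again yields 96.
5 formula cells run: D11, E1, G11, H1, H4.
The nodes whose values change: A2, E1, G11, H1, H4.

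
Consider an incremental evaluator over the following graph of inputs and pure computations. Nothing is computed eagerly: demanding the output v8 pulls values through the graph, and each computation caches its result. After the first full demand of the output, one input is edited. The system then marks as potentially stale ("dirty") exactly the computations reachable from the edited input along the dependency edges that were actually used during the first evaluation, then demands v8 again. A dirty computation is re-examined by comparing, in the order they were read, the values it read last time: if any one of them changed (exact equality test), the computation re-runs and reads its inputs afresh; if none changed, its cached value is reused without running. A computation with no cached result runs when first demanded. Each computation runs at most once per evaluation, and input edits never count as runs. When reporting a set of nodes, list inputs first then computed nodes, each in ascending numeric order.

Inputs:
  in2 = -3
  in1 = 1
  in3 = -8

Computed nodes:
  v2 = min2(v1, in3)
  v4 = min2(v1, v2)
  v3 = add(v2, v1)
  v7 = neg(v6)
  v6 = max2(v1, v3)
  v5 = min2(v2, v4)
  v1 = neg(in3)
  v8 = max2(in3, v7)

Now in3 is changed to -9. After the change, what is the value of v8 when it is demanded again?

Initial pass — values computed on the first demand:
  v1 = neg(-8) = 8
  v2 = min2(8, -8) = -8
  v3 = add(-8, 8) = 0
  v6 = max2(8, 0) = 8
  v7 = neg(8) = -8
  v8 = max2(-8, -8) = -8

Second demand — change propagation:
  v1: re-runs because in3 -8->-9; new result 9.
  v2: re-runs because v1 8->9; in3 -8->-9; new result -9.
  v3: re-runs because v2 -8->-9; v1 8->9; new result 0 (unchanged).
  v6: re-runs because v1 8->9; new result 9.
  v7: re-runs because v6 8->9; new result -9.
  v8: re-runs because in3 -8->-9; v7 -8->-9; new result -9.

v8 now evaluates to -9.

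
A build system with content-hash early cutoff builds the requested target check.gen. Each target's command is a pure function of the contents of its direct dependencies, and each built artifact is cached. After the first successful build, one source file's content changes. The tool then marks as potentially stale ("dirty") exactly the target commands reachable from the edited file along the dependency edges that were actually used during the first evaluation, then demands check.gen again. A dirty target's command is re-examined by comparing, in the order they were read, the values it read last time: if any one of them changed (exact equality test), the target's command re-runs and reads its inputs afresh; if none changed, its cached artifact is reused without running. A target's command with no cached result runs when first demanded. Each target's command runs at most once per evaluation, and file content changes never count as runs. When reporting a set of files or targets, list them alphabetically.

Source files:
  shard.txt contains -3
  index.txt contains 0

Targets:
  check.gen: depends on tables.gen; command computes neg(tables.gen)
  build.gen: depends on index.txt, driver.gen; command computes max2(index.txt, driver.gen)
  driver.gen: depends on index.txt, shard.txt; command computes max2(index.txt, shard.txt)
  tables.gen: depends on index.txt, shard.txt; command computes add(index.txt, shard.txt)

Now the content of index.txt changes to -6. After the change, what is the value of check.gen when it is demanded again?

New value of check.gen: 9.

First evaluation (everything demanded from the output):
  tables.gen = add(0, -3) = -3
  check.gen = neg(-3) = 3

Propagation after the edit:
  tables.gen: runs — index.txt 0->-6; result -9.
  check.gen: runs — tables.gen -3->-9; result 9.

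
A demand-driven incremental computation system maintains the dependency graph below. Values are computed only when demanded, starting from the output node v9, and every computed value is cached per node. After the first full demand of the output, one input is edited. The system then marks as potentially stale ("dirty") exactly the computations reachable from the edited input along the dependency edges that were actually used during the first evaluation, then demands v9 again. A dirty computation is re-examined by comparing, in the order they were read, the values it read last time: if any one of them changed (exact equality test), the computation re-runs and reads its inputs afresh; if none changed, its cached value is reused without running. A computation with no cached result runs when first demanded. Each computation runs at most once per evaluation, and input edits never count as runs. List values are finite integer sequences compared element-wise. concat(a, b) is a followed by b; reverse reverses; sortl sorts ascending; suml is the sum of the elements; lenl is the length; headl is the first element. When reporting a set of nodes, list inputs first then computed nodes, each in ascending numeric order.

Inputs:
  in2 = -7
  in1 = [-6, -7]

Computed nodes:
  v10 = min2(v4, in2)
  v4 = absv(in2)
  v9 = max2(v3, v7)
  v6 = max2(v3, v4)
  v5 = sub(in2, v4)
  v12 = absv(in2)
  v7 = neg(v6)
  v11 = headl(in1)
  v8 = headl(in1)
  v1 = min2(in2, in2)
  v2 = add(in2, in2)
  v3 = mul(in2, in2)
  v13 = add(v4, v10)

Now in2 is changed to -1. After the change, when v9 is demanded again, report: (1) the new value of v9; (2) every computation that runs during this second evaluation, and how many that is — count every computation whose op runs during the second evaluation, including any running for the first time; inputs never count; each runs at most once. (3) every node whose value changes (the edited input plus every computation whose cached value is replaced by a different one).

New value of v9: 1.
Computations that run: v3, v4, v6, v7, v9 — 5 in total.
Values that change: in2, v3, v4, v6, v7, v9.

First evaluation (everything demanded from the output):
  v3 = mul(-7, -7) = 49
  v4 = absv(-7) = 7
  v6 = max2(49, 7) = 49
  v7 = neg(49) = -49
  v9 = max2(49, -49) = 49

Propagation after the edit:
  v3: runs — in2 -7->-1; in2 -7->-1; result 1.
  v4: runs — in2 -7->-1; result 1.
  v6: runs — v3 49->1; v4 7->1; result 1.
  v7: runs — v6 49->1; result -1.
  v9: runs — v3 49->1; v7 -49->-1; result 1.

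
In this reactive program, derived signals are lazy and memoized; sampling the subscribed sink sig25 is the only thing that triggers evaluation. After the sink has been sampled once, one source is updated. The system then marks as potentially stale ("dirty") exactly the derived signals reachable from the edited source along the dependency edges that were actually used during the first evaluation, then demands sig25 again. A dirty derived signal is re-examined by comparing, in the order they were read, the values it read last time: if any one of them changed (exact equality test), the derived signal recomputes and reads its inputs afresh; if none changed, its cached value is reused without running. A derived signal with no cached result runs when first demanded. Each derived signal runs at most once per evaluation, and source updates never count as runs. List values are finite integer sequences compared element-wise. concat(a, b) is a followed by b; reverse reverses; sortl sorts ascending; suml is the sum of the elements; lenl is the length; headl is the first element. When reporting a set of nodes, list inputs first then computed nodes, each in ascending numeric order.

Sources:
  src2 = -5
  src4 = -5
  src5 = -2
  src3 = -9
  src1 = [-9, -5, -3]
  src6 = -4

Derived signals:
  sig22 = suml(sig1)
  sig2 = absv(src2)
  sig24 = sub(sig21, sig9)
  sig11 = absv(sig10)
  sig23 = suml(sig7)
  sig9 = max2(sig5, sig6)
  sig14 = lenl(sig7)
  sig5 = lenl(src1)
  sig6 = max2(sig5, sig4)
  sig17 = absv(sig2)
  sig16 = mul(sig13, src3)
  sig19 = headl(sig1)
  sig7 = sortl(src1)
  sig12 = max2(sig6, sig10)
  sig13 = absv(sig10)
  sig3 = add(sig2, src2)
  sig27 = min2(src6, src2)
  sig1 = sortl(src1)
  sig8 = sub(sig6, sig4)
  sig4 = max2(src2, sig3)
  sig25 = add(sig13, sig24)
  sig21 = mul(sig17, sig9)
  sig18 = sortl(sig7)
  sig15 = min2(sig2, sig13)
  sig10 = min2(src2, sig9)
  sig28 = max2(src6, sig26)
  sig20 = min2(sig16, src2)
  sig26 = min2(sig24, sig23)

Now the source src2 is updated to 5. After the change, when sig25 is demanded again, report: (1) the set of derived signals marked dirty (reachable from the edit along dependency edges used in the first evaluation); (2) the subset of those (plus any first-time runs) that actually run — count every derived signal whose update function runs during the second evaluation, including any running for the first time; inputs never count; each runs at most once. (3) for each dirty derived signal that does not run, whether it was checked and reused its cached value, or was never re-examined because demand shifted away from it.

The edit dirties: sig2, sig3, sig4, sig6, sig9, sig10, sig13, sig17, sig21, sig24, sig25.
10 derived signals run: sig2, sig3, sig4, sig6, sig9, sig10, sig13, sig21, sig24, sig25.
Cache hits after checking: sig17.
Note where the cutoff bites: sig17 is checked, finds nothing changed, and keeps its cache.

First demand of the output computes:
  sig2 = absv(-5) = 5
  sig3 = add(5, -5) = 0
  sig4 = max2(-5, 0) = 0
  sig5 = lenl([-9, -5, -3]) = 3
  sig6 = max2(3, 0) = 3
  sig9 = max2(3, 3) = 3
  sig10 = min2(-5, 3) = -5
  sig13 = absv(-5) = 5
  sig17 = absv(5) = 5
  sig21 = mul(5, 3) = 15
  sig24 = sub(15, 3) = 12
  sig25 = add(5, 12) = 17

After the edit, cleaning proceeds:
  sig2: a read changed (src2 -5->5) — executes, giving 5 — identical to its old value.
  sig3: a read changed (src2 -5->5) — executes, giving 10.
  sig4: a read changed (src2 -5->5; sig3 0->10) — executes, giving 10.
  sig6: a read changed (sig4 0->10) — executes, giving 10.
  sig9: a read changed (sig6 3->10) — executes, giving 10.
  sig10: a read changed (src2 -5->5; sig9 3->10) — executes, giving 5.
  sig13: a read changed (sig10 -5->5) — executes, giving 5 — identical to its old value.
  sig17: dirty, but its reads are unchanged (sig2 unchanged); cached 5 stands.
  sig21: a read changed (sig9 3->10) — executes, giving 50.
  sig24: a read changed (sig21 15->50; sig9 3->10) — executes, giving 40.
  sig25: a read changed (sig24 12->40) — executes, giving 45.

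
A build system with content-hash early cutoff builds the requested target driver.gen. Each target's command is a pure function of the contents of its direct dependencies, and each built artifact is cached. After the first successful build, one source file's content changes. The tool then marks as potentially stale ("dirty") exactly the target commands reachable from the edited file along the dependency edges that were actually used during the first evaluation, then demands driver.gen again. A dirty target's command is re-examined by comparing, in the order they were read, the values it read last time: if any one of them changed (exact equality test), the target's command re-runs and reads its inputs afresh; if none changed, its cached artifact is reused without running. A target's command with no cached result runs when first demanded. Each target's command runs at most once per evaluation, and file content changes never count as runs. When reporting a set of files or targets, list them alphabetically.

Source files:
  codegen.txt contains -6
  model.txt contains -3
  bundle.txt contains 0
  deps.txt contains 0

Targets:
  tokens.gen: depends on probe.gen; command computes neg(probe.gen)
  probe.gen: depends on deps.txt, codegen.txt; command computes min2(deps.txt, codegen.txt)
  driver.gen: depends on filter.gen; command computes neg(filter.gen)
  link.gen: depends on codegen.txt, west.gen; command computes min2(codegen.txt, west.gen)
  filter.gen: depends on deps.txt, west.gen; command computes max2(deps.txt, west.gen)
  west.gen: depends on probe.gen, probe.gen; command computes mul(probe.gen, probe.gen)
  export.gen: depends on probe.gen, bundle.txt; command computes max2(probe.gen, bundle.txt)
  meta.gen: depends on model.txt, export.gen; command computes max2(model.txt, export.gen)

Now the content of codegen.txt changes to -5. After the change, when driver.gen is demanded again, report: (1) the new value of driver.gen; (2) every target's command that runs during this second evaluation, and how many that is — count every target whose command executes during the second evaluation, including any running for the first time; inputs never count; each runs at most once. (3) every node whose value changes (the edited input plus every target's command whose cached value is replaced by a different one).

First evaluation (everything demanded from the output):
  probe.gen = min2(0, -6) = -6
  west.gen = mul(-6, -6) = 36
  filter.gen = max2(0, 36) = 36
  driver.gen = neg(36) = -36

Propagation after the edit:
  probe.gen: runs — codegen.txt -6->-5; result -5.
  west.gen: runs — probe.gen -6->-5; probe.gen -6->-5; result 25.
  filter.gen: runs — west.gen 36->25; result 25.
  driver.gen: runs — filter.gen 36->25; result -25.

New value of driver.gen: -25.
Target commands that run: driver.gen, filter.gen, probe.gen, west.gen — 4 in total.
Values that change: codegen.txt, driver.gen, filter.gen, probe.gen, west.gen.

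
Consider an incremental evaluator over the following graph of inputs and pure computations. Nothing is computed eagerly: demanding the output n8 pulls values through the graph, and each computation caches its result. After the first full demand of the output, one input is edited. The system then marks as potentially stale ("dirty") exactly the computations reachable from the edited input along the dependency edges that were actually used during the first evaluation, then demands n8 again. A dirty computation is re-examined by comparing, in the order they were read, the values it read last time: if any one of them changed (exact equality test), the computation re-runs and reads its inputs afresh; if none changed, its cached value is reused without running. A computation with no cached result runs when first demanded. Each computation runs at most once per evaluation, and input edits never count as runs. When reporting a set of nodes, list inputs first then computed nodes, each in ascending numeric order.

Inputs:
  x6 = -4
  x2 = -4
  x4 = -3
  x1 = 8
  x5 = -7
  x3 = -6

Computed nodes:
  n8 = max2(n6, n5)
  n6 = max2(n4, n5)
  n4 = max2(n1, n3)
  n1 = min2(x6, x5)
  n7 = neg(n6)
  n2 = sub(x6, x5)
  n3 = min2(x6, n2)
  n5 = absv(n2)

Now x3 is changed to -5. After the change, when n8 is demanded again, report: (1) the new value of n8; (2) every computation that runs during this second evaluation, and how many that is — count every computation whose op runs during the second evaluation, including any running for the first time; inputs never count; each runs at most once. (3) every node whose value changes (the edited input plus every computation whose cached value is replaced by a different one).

n8 now evaluates to 3.
Run set: none (0 run).
Changed values: x3.
The important point: nothing the output needs ever reads x3, so the edit is invisible to it.

Initial pass — values computed on the first demand:
  n1 = min2(-4, -7) = -7
  n2 = sub(-4, -7) = 3
  n3 = min2(-4, 3) = -4
  n4 = max2(-7, -4) = -4
  n5 = absv(3) = 3
  n6 = max2(-4, 3) = 3
  n8 = max2(3, 3) = 3

Second demand — change propagation:
  no demanded computation ever read x3, so the edit dirties nothing and nothing runs.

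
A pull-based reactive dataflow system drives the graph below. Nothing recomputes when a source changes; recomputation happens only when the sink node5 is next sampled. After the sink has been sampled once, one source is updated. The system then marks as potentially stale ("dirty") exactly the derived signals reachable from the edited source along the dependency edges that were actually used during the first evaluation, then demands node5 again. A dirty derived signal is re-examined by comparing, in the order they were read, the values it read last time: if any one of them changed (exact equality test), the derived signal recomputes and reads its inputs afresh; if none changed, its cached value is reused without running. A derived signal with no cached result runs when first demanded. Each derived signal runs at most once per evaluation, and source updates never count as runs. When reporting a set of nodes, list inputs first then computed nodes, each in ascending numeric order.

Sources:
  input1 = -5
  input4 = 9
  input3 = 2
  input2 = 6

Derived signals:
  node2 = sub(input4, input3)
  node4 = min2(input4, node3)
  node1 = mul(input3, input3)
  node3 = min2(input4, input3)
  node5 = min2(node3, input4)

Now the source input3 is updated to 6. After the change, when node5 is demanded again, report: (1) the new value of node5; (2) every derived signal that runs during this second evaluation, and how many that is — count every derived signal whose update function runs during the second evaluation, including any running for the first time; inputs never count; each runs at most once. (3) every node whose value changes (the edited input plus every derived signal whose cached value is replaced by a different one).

New value of node5: 6.
Derived signals that run: node3, node5 — 2 in total.
Values that change: input3, node3, node5.

First evaluation (everything demanded from the output):
  node3 = min2(9, 2) = 2
  node5 = min2(2, 9) = 2

Propagation after the edit:
  node3: runs — input3 2->6; result 6.
  node5: runs — node3 2->6; result 6.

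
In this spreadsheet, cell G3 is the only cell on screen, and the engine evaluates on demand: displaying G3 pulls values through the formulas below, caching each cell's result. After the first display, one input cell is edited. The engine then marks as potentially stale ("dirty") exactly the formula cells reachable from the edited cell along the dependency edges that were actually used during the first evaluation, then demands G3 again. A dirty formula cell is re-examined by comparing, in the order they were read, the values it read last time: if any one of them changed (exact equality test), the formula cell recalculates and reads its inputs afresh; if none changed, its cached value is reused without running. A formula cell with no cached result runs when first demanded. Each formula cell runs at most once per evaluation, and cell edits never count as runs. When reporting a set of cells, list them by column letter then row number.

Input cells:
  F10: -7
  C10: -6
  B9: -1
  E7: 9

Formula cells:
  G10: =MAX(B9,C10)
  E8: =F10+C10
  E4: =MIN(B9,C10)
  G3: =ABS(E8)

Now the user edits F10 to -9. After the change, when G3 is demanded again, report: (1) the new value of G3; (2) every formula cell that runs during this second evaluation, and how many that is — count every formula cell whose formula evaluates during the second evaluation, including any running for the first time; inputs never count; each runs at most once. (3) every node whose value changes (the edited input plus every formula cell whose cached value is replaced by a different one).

Initial pass — values computed on the first demand:
  E8 = -7 + -6 = -13
  G3 = ABS(-13) = 13

Second demand — change propagation:
  E8: re-runs because F10 -7->-9; new result -15.
  G3: re-runs because E8 -13->-15; new result 15.

G3 now evaluates to 15.
Run set: E8, G3 (2 run).
Changed values: E8, F10, G3.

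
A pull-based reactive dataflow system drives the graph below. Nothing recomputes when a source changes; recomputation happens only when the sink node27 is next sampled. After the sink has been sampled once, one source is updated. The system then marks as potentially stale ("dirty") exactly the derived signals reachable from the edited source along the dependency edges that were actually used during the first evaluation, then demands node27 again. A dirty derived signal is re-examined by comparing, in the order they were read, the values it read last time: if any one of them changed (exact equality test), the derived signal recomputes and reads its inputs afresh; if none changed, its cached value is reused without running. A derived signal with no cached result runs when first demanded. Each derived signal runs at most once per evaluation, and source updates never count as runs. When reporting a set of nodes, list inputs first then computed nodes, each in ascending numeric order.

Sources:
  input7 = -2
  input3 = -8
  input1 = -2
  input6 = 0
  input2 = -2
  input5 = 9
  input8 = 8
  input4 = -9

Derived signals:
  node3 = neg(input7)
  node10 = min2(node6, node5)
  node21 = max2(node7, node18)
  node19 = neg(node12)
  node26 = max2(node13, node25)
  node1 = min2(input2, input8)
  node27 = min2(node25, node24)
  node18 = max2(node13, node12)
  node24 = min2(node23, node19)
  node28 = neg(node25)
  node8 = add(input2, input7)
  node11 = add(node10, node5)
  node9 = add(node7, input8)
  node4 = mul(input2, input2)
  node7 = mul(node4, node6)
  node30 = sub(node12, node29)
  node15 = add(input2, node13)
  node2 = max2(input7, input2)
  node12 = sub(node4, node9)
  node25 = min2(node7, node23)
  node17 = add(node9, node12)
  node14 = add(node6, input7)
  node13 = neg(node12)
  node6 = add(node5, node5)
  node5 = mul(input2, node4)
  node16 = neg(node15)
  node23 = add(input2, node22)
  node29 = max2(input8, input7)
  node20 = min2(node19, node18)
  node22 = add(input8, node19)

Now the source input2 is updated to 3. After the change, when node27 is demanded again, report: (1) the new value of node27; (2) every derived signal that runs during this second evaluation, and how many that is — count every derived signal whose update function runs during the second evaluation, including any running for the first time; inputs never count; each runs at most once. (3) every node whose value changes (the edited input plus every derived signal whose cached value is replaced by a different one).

First evaluation (everything demanded from the output):
  node4 = mul(-2, -2) = 4
  node5 = mul(-2, 4) = -8
  node6 = add(-8, -8) = -16
  node7 = mul(4, -16) = -64
  node9 = add(-64, 8) = -56
  node12 = sub(4, -56) = 60
  node19 = neg(60) = -60
  node22 = add(8, -60) = -52
  node23 = add(-2, -52) = -54
  node24 = min2(-54, -60) = -60
  node25 = min2(-64, -54) = -64
  node27 = min2(-64, -60) = -64

Propagation after the edit:
  node4: runs — input2 -2->3; input2 -2->3; result 9.
  node5: runs — input2 -2->3; node4 4->9; result 27.
  node6: runs — node5 -8->27; node5 -8->27; result 54.
  node7: runs — node4 4->9; node6 -16->54; result 486.
  node9: runs — node7 -64->486; result 494.
  node12: runs — node4 4->9; node9 -56->494; result -485.
  node19: runs — node12 60->-485; result 485.
  node22: runs — node19 -60->485; result 493.
  node23: runs — input2 -2->3; node22 -52->493; result 496.
  node24: runs — node23 -54->496; node19 -60->485; result 485.
  node25: runs — node7 -64->486; node23 -54->496; result 486.
  node27: runs — node25 -64->486; node24 -60->485; result 485.

New value of node27: 485.
Derived signals that run: node4, node5, node6, node7, node9, node12, node19, node22, node23, node24, node25, node27 — 12 in total.
Values that change: input2, node4, node5, node6, node7, node9, node12, node19, node22, node23, node24, node25, node27.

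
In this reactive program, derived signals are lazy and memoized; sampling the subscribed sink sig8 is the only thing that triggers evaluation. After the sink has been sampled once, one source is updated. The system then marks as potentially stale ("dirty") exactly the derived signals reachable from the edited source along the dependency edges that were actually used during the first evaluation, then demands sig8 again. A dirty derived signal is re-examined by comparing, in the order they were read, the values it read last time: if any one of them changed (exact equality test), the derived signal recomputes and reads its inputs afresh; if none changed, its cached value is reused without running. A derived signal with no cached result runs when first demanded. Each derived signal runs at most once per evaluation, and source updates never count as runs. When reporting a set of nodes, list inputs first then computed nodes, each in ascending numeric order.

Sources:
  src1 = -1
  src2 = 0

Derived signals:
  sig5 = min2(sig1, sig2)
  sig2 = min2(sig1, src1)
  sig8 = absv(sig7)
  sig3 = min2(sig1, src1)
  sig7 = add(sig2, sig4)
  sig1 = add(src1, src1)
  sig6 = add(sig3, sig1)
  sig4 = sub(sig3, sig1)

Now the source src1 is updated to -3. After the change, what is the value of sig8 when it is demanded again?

First demand of the output computes:
  sig1 = add(-1, -1) = -2
  sig2 = min2(-2, -1) = -2
  sig3 = min2(-2, -1) = -2
  sig4 = sub(-2, -2) = 0
  sig7 = add(-2, 0) = -2
  sig8 = absv(-2) = 2

After the edit, cleaning proceeds:
  sig1: a read changed (src1 -1->-3; src1 -1->-3) — executes, giving -6.
  sig2: a read changed (sig1 -2->-6; src1 -1->-3) — executes, giving -6.
  sig3: a read changed (sig1 -2->-6; src1 -1->-3) — executes, giving -6.
  sig4: a read changed (sig3 -2->-6; sig1 -2->-6) — executes, giving 0 — identical to its old value.
  sig7: a read changed (sig2 -2->-6) — executes, giving -6.
  sig8: a read changed (sig7 -2->-6) — executes, giving 6.

Demanding sig8 again yields 6.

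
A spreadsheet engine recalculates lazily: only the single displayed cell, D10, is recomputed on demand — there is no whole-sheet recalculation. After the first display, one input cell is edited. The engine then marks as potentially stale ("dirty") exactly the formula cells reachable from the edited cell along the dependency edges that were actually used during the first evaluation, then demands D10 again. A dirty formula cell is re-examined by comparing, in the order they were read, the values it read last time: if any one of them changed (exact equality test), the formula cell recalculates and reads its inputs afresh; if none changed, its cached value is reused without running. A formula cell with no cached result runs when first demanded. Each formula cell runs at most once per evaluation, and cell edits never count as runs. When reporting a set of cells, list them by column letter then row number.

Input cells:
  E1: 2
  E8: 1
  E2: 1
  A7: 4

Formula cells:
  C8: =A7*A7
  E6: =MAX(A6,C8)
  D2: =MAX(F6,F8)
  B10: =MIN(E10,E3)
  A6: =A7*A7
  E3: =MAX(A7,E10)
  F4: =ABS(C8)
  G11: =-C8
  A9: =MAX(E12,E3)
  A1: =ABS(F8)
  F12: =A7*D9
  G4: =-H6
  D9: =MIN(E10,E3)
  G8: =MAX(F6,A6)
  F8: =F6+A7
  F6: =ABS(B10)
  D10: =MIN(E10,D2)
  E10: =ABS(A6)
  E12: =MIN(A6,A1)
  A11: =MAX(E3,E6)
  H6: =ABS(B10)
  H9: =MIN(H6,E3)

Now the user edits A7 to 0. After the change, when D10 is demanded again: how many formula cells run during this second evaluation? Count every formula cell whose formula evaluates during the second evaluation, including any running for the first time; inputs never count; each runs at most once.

Formula cells that run: A6, B10, D2, D10, E3, E10, F6, F8 — 8 in total.

First evaluation (everything demanded from the output):
  A6 = 4 * 4 = 16
  E10 = ABS(16) = 16
  E3 = MAX(4, 16) = 16
  B10 = MIN(16, 16) = 16
  F6 = ABS(16) = 16
  F8 = 16 + 4 = 20
  D2 = MAX(16, 20) = 20
  D10 = MIN(16, 20) = 16

Propagation after the edit:
  A6: runs — A7 4->0; A7 4->0; result 0.
  E10: runs — A6 16->0; result 0.
  E3: runs — A7 4->0; E10 16->0; result 0.
  B10: runs — E10 16->0; E3 16->0; result 0.
  F6: runs — B10 16->0; result 0.
  F8: runs — F6 16->0; A7 4->0; result 0.
  D2: runs — F6 16->0; F8 20->0; result 0.
  D10: runs — E10 16->0; D2 20->0; result 0.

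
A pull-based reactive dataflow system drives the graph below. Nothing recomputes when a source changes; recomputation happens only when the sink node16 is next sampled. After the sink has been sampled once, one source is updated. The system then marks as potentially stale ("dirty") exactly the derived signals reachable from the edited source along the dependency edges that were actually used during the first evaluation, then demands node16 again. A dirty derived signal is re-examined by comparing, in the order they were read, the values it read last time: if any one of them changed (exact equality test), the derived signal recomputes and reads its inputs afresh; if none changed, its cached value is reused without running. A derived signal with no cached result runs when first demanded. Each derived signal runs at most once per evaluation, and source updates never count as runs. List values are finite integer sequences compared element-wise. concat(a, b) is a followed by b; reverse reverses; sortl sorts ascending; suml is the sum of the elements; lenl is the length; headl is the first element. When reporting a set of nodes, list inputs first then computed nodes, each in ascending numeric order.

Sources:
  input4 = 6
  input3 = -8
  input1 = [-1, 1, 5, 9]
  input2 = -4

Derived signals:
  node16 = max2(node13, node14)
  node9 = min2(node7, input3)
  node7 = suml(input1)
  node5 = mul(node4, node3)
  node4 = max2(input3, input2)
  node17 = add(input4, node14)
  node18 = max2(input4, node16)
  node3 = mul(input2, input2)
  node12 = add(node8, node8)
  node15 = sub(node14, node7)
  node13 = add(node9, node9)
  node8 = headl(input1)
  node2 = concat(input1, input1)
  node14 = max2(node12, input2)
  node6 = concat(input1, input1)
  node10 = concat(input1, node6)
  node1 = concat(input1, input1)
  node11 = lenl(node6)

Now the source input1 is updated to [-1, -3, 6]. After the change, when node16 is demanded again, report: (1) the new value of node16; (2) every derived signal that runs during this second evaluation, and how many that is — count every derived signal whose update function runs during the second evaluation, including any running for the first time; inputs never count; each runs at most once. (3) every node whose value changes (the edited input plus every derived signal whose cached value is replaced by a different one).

New value of node16: -2.
Derived signals that run: node7, node8, node9 — 3 in total.
Values that change: input1, node7.
Key observation: the cutoff stops propagation at node12 — its inputs' values are unchanged, so it reuses its cache.

First evaluation (everything demanded from the output):
  node7 = suml([-1, 1, 5, 9]) = 14
  node8 = headl([-1, 1, 5, 9]) = -1
  node9 = min2(14, -8) = -8
  node12 = add(-1, -1) = -2
  node13 = add(-8, -8) = -16
  node14 = max2(-2, -4) = -2
  node16 = max2(-16, -2) = -2

Propagation after the edit:
  node7: runs — input1 [-1, 1, 5, 9]->[-1, -3, 6]; result 2.
  node8: runs — input1 [-1, 1, 5, 9]->[-1, -3, 6]; result -1 (same value as before).
  node9: runs — node7 14->2; result -8 (same value as before).
  node12: checked — values it read are unchanged (node8 unchanged, node8 unchanged); reused cached -2 without running.
  node13: checked — values it read are unchanged (node9 unchanged, node9 unchanged); reused cached -16 without running.
  node14: checked — values it read are unchanged (node12 unchanged, input2 unchanged); reused cached -2 without running.
  node16: checked — values it read are unchanged (node13 unchanged, node14 unchanged); reused cached -2 without running.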